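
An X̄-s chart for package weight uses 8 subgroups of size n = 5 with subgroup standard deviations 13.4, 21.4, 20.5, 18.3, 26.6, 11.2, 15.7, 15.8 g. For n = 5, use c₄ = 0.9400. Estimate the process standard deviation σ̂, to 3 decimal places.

s̄ = (13.4 + 21.4 + 20.5 + 18.3 + 26.6 + 11.2 + 15.7 + 15.8) / 8 = 17.8625
σ̂ = s̄ / c₄ = 17.8625 / 0.9400 = 19.0027

19.003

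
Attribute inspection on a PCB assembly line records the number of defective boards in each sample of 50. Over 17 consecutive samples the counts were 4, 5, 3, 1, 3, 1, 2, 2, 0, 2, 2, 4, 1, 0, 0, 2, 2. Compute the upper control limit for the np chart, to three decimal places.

6.157

p̄ = Σdᵢ / (k·n) = 34 / (17 × 50) = 0.04000
UCL = np̄ + 3·√(np̄(1−p̄)) = 2.0000 + 3 × √(2.0000×0.96000) = 2.0000 + 3 × 1.3856 = 6.1569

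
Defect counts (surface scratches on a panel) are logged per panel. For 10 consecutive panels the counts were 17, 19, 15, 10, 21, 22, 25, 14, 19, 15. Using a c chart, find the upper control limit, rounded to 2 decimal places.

30.32

c̄ = (17 + 19 + 15 + 10 + 21 + 22 + 25 + 14 + 19 + 15) / 10 = 177 / 10 = 17.7000
UCL = c̄ + 3√c̄ = 17.7000 + 3 × √17.7000 = 17.7000 + 3 × 4.2071 = 30.3214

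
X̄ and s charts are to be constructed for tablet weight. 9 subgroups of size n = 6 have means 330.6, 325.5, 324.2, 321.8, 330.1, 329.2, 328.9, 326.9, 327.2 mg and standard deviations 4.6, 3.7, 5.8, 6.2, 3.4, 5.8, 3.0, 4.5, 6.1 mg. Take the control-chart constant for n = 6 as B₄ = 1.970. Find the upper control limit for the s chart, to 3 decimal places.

9.434

s̄ = (4.6 + 3.7 + 5.8 + 6.2 + 3.4 + 5.8 + 3.0 + 4.5 + 6.1) / 9 = 4.7889
UCL_s = B₄·s̄ = 1.970 × 4.7889 = 9.4341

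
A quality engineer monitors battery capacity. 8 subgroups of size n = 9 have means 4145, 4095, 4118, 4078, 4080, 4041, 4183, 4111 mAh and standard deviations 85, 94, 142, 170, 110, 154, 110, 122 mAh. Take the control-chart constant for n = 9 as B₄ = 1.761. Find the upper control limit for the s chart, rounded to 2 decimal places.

s̄ = (85 + 94 + 142 + 170 + 110 + 154 + 110 + 122) / 8 = 123.3750
UCL_s = B₄·s̄ = 1.761 × 123.3750 = 217.2634

217.26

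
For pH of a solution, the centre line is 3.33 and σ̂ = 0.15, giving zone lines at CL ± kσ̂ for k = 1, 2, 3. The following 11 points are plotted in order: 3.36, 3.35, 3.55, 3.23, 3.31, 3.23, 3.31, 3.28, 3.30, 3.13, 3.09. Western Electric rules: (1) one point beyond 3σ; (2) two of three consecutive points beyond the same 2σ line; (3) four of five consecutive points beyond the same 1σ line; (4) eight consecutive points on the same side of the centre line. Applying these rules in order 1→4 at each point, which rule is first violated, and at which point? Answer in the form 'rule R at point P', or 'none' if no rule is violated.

rule 4 at point 11

Zone of each point (C = within 1σ̂, B = 1σ̂–2σ̂, A = 2σ̂–3σ̂, * = beyond 3σ̂; sign = side of CL): 1:+C, 2:+C, 3:+B, 4:-C, 5:-C, 6:-C, 7:-C, 8:-C, 9:-C, 10:-B, 11:-B
Rule 4 (eight consecutive points on the same side of the centre line) is satisfied at point 11.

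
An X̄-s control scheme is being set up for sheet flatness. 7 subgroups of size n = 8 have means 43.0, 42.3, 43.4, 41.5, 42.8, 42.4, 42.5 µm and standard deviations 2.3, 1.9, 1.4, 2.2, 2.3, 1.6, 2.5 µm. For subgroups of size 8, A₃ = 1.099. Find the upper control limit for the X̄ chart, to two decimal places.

44.79

X̄̄ = (43.0 + 42.3 + 43.4 + 41.5 + 42.8 + 42.4 + 42.5) / 7 = 42.5571
s̄ = (2.3 + 1.9 + 1.4 + 2.2 + 2.3 + 1.6 + 2.5) / 7 = 2.0286
UCL = X̄̄ + A₃·s̄ = 42.5571 + 1.099 × 2.0286 = 44.7865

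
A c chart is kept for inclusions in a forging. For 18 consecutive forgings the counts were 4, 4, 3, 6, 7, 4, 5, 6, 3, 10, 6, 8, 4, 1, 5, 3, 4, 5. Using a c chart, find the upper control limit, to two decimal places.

c̄ = (4 + 4 + 3 + 6 + 7 + 4 + 5 + 6 + 3 + 10 + 6 + 8 + 4 + 1 + 5 + 3 + 4 + 5) / 18 = 88 / 18 = 4.8889
UCL = c̄ + 3√c̄ = 4.8889 + 3 × √4.8889 = 4.8889 + 3 × 2.2111 = 11.5221

11.52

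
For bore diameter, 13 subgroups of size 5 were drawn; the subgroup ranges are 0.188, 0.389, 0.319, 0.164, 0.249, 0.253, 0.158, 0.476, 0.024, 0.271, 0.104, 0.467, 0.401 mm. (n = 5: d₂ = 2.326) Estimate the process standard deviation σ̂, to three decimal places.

R̄ = (0.188 + 0.389 + 0.319 + 0.164 + 0.249 + 0.253 + 0.158 + 0.476 + 0.024 + 0.271 + 0.104 + 0.467 + 0.401) / 13 = 0.2664
σ̂ = R̄ / d₂ = 0.2664 / 2.326 = 0.1145

0.115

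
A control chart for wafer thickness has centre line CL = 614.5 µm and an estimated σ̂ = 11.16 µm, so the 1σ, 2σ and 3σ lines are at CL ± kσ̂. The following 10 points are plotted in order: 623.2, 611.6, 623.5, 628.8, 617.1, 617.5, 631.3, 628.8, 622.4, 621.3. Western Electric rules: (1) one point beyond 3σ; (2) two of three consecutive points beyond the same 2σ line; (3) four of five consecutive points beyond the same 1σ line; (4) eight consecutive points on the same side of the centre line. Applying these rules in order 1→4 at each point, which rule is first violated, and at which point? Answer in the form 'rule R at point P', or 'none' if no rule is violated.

Zone of each point (C = within 1σ̂, B = 1σ̂–2σ̂, A = 2σ̂–3σ̂, * = beyond 3σ̂; sign = side of CL): 1:+C, 2:-C, 3:+C, 4:+B, 5:+C, 6:+C, 7:+B, 8:+B, 9:+C, 10:+C
Rule 4 (eight consecutive points on the same side of the centre line) is satisfied at point 10.

rule 4 at point 10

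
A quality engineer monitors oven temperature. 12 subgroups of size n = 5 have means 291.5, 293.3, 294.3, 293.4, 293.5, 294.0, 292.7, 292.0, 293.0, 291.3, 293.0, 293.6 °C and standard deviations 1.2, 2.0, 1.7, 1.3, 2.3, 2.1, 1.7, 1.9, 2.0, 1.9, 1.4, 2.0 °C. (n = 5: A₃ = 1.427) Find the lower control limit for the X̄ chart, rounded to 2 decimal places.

290.41

X̄̄ = (291.5 + 293.3 + 294.3 + 293.4 + 293.5 + 294.0 + 292.7 + 292.0 + 293.0 + 291.3 + 293.0 + 293.6) / 12 = 292.9667
s̄ = (1.2 + 2.0 + 1.7 + 1.3 + 2.3 + 2.1 + 1.7 + 1.9 + 2.0 + 1.9 + 1.4 + 2.0) / 12 = 1.7917
LCL = X̄̄ − A₃·s̄ = 292.9667 − 1.427 × 1.7917 = 290.4100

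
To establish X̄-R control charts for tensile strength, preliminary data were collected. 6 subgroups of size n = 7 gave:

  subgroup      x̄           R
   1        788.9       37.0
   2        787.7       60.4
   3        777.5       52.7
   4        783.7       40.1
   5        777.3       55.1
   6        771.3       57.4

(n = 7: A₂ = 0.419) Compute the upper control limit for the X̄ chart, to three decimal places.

802.205

X̄̄ = (788.9 + 787.7 + 777.5 + 783.7 + 777.3 + 771.3) / 6 = 4686.4000 / 6 = 781.0667
R̄ = (37.0 + 60.4 + 52.7 + 40.1 + 55.1 + 57.4) / 6 = 302.7000 / 6 = 50.4500
UCL = X̄̄ + A₂·R̄ = 781.0667 + 0.419 × 50.4500 = 802.2052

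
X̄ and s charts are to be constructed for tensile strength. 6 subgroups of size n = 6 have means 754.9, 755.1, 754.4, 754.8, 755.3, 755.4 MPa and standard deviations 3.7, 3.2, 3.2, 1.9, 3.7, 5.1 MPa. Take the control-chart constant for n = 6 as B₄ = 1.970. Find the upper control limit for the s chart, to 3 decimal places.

s̄ = (3.7 + 3.2 + 3.2 + 1.9 + 3.7 + 5.1) / 6 = 3.4667
UCL_s = B₄·s̄ = 1.970 × 3.4667 = 6.8293

6.829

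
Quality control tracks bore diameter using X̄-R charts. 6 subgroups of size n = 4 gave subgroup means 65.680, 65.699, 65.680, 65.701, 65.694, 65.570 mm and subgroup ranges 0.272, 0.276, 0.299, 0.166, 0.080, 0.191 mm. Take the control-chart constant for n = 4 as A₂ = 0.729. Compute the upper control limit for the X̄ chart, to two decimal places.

X̄̄ = (65.680 + 65.699 + 65.680 + 65.701 + 65.694 + 65.570) / 6 = 394.0240 / 6 = 65.6707
R̄ = (0.272 + 0.276 + 0.299 + 0.166 + 0.080 + 0.191) / 6 = 1.2840 / 6 = 0.2140
UCL = X̄̄ + A₂·R̄ = 65.6707 + 0.729 × 0.2140 = 65.8267

65.83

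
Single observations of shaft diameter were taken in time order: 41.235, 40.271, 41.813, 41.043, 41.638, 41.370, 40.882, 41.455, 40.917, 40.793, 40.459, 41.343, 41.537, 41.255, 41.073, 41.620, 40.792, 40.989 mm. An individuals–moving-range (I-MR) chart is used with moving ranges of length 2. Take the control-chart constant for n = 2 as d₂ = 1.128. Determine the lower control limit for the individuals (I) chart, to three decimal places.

X̄ = (41.235 + 40.271 + 41.813 + 41.043 + 41.638 + 41.370 + 40.882 + 41.455 + 40.917 + 40.793 + 40.459 + 41.343 + 41.537 + 41.255 + 41.073 + 41.620 + 40.792 + 40.989) / 18 = 41.1381
Moving ranges: 0.964, 1.542, 0.770, 0.595, 0.268, 0.488, 0.573, 0.538, 0.124, 0.334, 0.884, 0.194, 0.282, 0.182, 0.547, 0.828, 0.197; M̄R̄ = 9.3100 / 17 = 0.5476
LCL = X̄ − 3·M̄R̄/d₂ = 41.1381 − 3 × 0.5476 / 1.128 = 39.6815

39.682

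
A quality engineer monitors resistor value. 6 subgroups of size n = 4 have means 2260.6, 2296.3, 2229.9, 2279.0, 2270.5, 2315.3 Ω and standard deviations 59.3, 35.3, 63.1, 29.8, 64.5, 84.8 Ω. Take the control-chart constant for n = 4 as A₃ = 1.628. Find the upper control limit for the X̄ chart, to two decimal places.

X̄̄ = (2260.6 + 2296.3 + 2229.9 + 2279.0 + 2270.5 + 2315.3) / 6 = 2275.2667
s̄ = (59.3 + 35.3 + 63.1 + 29.8 + 64.5 + 84.8) / 6 = 56.1333
UCL = X̄̄ + A₃·s̄ = 2275.2667 + 1.628 × 56.1333 = 2366.6517

2366.65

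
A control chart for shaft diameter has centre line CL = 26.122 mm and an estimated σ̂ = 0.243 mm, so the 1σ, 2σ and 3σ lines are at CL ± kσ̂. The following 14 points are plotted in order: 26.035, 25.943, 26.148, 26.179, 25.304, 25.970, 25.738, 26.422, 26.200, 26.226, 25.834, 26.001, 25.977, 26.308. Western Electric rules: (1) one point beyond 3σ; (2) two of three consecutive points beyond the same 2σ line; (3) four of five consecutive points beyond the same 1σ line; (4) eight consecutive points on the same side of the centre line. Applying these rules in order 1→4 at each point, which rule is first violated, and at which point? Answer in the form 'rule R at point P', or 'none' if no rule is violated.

Zone of each point (C = within 1σ̂, B = 1σ̂–2σ̂, A = 2σ̂–3σ̂, * = beyond 3σ̂; sign = side of CL): 1:-C, 2:-C, 3:+C, 4:+C, 5:-*, 6:-C, 7:-B, 8:+B, 9:+C, 10:+C, 11:-B, 12:-C, 13:-C, 14:+C
Rule 1 (one point beyond the 3σ limits) is satisfied at point 5.

rule 1 at point 5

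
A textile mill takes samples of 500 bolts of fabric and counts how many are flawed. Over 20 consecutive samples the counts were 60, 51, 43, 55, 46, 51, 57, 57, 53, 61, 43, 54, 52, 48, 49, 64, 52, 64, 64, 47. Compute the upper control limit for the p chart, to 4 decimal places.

0.1486

p̄ = Σdᵢ / (k·n) = 1071 / (20 × 500) = 0.10710
UCL = p̄ + 3·√(p̄(1−p̄)/n) = 0.10710 + 3 × √(0.10710×0.89290/500) = 0.10710 + 3 × 0.01383 = 0.14859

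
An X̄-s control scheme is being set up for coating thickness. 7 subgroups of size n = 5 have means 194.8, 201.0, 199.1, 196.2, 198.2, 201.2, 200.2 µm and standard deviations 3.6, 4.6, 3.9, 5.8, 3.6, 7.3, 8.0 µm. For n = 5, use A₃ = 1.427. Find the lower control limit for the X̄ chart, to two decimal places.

X̄̄ = (194.8 + 201.0 + 199.1 + 196.2 + 198.2 + 201.2 + 200.2) / 7 = 198.6714
s̄ = (3.6 + 4.6 + 3.9 + 5.8 + 3.6 + 7.3 + 8.0) / 7 = 5.2571
LCL = X̄̄ − A₃·s̄ = 198.6714 − 1.427 × 5.2571 = 191.1695

191.17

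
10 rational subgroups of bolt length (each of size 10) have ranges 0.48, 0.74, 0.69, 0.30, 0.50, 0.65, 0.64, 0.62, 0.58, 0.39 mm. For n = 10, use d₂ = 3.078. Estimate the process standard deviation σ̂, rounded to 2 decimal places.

R̄ = (0.48 + 0.74 + 0.69 + 0.30 + 0.50 + 0.65 + 0.64 + 0.62 + 0.58 + 0.39) / 10 = 0.5590
σ̂ = R̄ / d₂ = 0.5590 / 3.078 = 0.1816

0.18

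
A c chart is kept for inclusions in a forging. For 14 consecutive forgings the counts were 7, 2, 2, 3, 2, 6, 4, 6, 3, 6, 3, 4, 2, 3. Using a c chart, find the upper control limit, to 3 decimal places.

c̄ = (7 + 2 + 2 + 3 + 2 + 6 + 4 + 6 + 3 + 6 + 3 + 4 + 2 + 3) / 14 = 53 / 14 = 3.7857
UCL = c̄ + 3√c̄ = 3.7857 + 3 × √3.7857 = 3.7857 + 3 × 1.9457 = 9.6228

9.623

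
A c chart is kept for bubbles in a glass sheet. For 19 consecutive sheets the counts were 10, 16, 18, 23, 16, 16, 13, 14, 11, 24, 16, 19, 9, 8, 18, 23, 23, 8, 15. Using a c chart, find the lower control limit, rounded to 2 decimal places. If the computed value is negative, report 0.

3.87

c̄ = (10 + 16 + 18 + 23 + 16 + 16 + 13 + 14 + 11 + 24 + 16 + 19 + 9 + 8 + 18 + 23 + 23 + 8 + 15) / 19 = 300 / 19 = 15.7895
LCL = c̄ − 3√c̄ = 15.7895 − 3 × 3.9736 = 3.8687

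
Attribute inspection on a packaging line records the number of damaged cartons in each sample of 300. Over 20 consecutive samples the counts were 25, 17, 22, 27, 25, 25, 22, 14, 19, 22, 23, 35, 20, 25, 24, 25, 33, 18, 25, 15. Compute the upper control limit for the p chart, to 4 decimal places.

p̄ = Σdᵢ / (k·n) = 461 / (20 × 300) = 0.07683
UCL = p̄ + 3·√(p̄(1−p̄)/n) = 0.07683 + 3 × √(0.07683×0.92317/300) = 0.07683 + 3 × 0.01538 = 0.12296

0.1230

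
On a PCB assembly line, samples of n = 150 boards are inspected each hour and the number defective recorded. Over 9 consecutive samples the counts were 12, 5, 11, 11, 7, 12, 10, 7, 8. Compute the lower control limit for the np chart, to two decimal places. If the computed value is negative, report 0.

0.40

p̄ = Σdᵢ / (k·n) = 83 / (9 × 150) = 0.06148
LCL = np̄ − 3·√(np̄(1−p̄)) = 9.2222 − 3 × 2.9420 = 0.3963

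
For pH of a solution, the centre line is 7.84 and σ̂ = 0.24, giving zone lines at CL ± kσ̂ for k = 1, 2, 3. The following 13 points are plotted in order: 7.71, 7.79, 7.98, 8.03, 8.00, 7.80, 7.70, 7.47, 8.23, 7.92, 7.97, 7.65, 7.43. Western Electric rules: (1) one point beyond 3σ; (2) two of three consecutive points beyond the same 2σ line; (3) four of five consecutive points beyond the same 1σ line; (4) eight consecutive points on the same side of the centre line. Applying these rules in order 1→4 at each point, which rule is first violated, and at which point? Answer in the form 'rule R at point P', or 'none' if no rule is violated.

none

Zone of each point (C = within 1σ̂, B = 1σ̂–2σ̂, A = 2σ̂–3σ̂, * = beyond 3σ̂; sign = side of CL): 1:-C, 2:-C, 3:+C, 4:+C, 5:+C, 6:-C, 7:-C, 8:-B, 9:+B, 10:+C, 11:+C, 12:-C, 13:-B
No rule fires across all 13 points.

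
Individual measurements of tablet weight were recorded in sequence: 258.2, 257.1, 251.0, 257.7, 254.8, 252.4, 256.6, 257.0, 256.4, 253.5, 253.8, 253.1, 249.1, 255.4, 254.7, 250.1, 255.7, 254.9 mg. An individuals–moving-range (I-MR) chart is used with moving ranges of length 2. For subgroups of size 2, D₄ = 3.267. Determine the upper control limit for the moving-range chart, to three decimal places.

9.666

Moving ranges: 1.1, 6.1, 6.7, 2.9, 2.4, 4.2, 0.4, 0.6, 2.9, 0.3, 0.7, 4.0, 6.3, 0.7, 4.6, 5.6, 0.8; M̄R̄ = 50.3000 / 17 = 2.9588
UCL_MR = D₄·M̄R̄ = 3.267 × 2.9588 = 9.6665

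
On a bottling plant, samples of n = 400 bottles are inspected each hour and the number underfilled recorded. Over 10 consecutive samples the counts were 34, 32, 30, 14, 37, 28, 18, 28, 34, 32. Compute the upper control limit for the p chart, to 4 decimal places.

0.1105

p̄ = Σdᵢ / (k·n) = 287 / (10 × 400) = 0.07175
UCL = p̄ + 3·√(p̄(1−p̄)/n) = 0.07175 + 3 × √(0.07175×0.92825/400) = 0.07175 + 3 × 0.01290 = 0.11046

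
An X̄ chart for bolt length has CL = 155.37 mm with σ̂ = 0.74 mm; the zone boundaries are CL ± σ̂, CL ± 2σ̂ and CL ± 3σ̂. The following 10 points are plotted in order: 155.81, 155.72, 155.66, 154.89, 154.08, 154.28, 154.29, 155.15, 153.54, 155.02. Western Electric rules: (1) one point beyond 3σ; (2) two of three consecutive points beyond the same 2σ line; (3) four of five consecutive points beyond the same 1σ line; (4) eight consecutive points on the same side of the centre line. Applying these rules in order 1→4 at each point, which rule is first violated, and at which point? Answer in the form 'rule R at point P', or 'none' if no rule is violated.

rule 3 at point 9

Zone of each point (C = within 1σ̂, B = 1σ̂–2σ̂, A = 2σ̂–3σ̂, * = beyond 3σ̂; sign = side of CL): 1:+C, 2:+C, 3:+C, 4:-C, 5:-B, 6:-B, 7:-B, 8:-C, 9:-A, 10:-C
Rule 3 (four of five consecutive points beyond the same 1σ limit) is satisfied at point 9.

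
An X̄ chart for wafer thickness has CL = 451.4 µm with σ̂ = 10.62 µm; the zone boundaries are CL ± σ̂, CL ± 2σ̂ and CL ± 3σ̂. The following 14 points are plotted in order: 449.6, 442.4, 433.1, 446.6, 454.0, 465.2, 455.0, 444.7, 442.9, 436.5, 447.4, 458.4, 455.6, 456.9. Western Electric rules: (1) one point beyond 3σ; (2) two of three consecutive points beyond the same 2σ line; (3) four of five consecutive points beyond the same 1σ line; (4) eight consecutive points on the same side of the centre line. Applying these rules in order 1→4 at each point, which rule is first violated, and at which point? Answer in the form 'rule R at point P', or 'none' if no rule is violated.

Zone of each point (C = within 1σ̂, B = 1σ̂–2σ̂, A = 2σ̂–3σ̂, * = beyond 3σ̂; sign = side of CL): 1:-C, 2:-C, 3:-B, 4:-C, 5:+C, 6:+B, 7:+C, 8:-C, 9:-C, 10:-B, 11:-C, 12:+C, 13:+C, 14:+C
No rule fires across all 14 points.

none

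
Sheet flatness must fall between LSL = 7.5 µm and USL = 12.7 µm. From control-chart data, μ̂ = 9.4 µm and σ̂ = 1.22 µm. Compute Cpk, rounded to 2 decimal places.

Cpu = (USL − μ̂) / (3σ̂) = (12.7 − 9.4) / (3 × 1.22) = 0.9016; Cpl = (μ̂ − LSL) / (3σ̂) = (9.4 − 7.5) / (3 × 1.22) = 0.5191; Cpk = min(Cpu, Cpl) = 0.5191

0.52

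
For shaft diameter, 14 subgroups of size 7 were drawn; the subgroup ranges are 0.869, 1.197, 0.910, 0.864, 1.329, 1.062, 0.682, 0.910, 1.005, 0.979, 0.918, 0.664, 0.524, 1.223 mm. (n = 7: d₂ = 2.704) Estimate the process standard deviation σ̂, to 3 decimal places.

0.347

R̄ = (0.869 + 1.197 + 0.910 + 0.864 + 1.329 + 1.062 + 0.682 + 0.910 + 1.005 + 0.979 + 0.918 + 0.664 + 0.524 + 1.223) / 14 = 0.9383
σ̂ = R̄ / d₂ = 0.9383 / 2.704 = 0.3470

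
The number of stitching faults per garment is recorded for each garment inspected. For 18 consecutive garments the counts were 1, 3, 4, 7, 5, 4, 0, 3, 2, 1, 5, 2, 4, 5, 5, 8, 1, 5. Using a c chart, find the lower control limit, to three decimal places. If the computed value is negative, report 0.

c̄ = (1 + 3 + 4 + 7 + 5 + 4 + 0 + 3 + 2 + 1 + 5 + 2 + 4 + 5 + 5 + 8 + 1 + 5) / 18 = 65 / 18 = 3.6111
LCL = c̄ − 3√c̄ = 3.6111 − 3 × 1.9003 = -2.0898 → 0 (cannot be negative)

0.000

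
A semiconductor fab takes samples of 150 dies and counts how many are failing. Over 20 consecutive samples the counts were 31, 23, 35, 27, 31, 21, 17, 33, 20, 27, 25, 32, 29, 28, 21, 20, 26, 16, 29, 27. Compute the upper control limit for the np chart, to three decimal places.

39.787

p̄ = Σdᵢ / (k·n) = 518 / (20 × 150) = 0.17267
UCL = np̄ + 3·√(np̄(1−p̄)) = 25.9000 + 3 × √(25.9000×0.82733) = 25.9000 + 3 × 4.6290 = 39.7871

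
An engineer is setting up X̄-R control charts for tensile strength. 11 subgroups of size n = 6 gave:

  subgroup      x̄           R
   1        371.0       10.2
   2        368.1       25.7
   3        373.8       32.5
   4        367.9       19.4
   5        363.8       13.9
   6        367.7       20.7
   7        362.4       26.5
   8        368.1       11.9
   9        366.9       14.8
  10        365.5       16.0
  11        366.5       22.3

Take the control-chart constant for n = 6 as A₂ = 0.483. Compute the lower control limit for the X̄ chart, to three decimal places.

358.035

X̄̄ = (371.0 + 368.1 + 373.8 + 367.9 + 363.8 + 367.7 + 362.4 + 368.1 + 366.9 + 365.5 + 366.5) / 11 = 4041.7000 / 11 = 367.4273
R̄ = (10.2 + 25.7 + 32.5 + 19.4 + 13.9 + 20.7 + 26.5 + 11.9 + 14.8 + 16.0 + 22.3) / 11 = 213.9000 / 11 = 19.4455
LCL = X̄̄ − A₂·R̄ = 367.4273 − 0.483 × 19.4455 = 358.0351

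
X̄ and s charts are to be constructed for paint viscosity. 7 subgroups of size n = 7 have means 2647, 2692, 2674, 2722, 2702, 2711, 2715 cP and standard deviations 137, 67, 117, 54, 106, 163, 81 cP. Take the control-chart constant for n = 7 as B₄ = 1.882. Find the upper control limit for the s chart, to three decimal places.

194.921

s̄ = (137 + 67 + 117 + 54 + 106 + 163 + 81) / 7 = 103.5714
UCL_s = B₄·s̄ = 1.882 × 103.5714 = 194.9214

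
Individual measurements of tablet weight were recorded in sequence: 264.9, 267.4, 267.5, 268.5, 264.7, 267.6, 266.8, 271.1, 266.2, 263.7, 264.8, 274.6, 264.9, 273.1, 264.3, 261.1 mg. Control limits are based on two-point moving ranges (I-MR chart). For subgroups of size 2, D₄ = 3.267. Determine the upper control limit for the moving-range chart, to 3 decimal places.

Moving ranges: 2.5, 0.1, 1.0, 3.8, 2.9, 0.8, 4.3, 4.9, 2.5, 1.1, 9.8, 9.7, 8.2, 8.8, 3.2; M̄R̄ = 63.6000 / 15 = 4.2400
UCL_MR = D₄·M̄R̄ = 3.267 × 4.2400 = 13.8521

13.852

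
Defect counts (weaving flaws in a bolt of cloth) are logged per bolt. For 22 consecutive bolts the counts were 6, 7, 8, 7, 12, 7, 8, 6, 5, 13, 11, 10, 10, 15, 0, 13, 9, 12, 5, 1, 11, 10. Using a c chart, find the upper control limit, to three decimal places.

c̄ = (6 + 7 + 8 + 7 + 12 + 7 + 8 + 6 + 5 + 13 + 11 + 10 + 10 + 15 + 0 + 13 + 9 + 12 + 5 + 1 + 11 + 10) / 22 = 186 / 22 = 8.4545
UCL = c̄ + 3√c̄ = 8.4545 + 3 × √8.4545 = 8.4545 + 3 × 2.9077 = 17.1776

17.178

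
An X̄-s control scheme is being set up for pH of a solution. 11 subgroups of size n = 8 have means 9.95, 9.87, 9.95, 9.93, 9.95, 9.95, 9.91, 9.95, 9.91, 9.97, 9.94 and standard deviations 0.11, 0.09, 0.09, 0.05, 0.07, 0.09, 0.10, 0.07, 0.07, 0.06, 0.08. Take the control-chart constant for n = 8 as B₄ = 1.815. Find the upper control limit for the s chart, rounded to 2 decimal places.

0.15

s̄ = (0.11 + 0.09 + 0.09 + 0.05 + 0.07 + 0.09 + 0.10 + 0.07 + 0.07 + 0.06 + 0.08) / 11 = 0.0800
UCL_s = B₄·s̄ = 1.815 × 0.0800 = 0.1452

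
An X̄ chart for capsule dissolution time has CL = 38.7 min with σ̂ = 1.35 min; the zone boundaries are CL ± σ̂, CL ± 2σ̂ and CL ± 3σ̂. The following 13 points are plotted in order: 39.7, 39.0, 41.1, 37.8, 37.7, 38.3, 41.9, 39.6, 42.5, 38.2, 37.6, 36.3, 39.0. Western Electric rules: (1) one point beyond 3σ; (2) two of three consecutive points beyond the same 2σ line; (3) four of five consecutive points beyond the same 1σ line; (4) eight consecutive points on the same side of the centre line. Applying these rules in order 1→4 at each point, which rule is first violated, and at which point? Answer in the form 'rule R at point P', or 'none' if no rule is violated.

rule 2 at point 9

Zone of each point (C = within 1σ̂, B = 1σ̂–2σ̂, A = 2σ̂–3σ̂, * = beyond 3σ̂; sign = side of CL): 1:+C, 2:+C, 3:+B, 4:-C, 5:-C, 6:-C, 7:+A, 8:+C, 9:+A, 10:-C, 11:-C, 12:-B, 13:+C
Rule 2 (two of three consecutive points beyond the same 2σ limit) is satisfied at point 9.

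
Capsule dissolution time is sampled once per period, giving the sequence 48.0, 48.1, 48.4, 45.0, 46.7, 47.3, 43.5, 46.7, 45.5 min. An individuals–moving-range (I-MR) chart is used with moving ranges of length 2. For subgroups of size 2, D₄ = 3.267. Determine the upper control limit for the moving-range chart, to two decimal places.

Moving ranges: 0.1, 0.3, 3.4, 1.7, 0.6, 3.8, 3.2, 1.2; M̄R̄ = 14.3000 / 8 = 1.7875
UCL_MR = D₄·M̄R̄ = 3.267 × 1.7875 = 5.8398

5.84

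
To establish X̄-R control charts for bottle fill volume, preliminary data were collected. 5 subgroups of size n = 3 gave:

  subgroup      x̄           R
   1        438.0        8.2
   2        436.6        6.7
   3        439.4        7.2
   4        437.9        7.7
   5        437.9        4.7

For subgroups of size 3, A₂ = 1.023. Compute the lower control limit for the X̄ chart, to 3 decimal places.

X̄̄ = (438.0 + 436.6 + 439.4 + 437.9 + 437.9) / 5 = 2189.8000 / 5 = 437.9600
R̄ = (8.2 + 6.7 + 7.2 + 7.7 + 4.7) / 5 = 34.5000 / 5 = 6.9000
LCL = X̄̄ − A₂·R̄ = 437.9600 − 1.023 × 6.9000 = 430.9013

430.901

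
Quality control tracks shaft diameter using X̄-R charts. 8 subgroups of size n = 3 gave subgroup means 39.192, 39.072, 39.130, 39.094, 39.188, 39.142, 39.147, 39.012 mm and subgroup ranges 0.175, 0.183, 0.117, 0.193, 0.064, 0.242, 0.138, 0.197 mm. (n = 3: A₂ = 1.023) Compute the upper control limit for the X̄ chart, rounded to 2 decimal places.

39.29

X̄̄ = (39.192 + 39.072 + 39.130 + 39.094 + 39.188 + 39.142 + 39.147 + 39.012) / 8 = 312.9770 / 8 = 39.1221
R̄ = (0.175 + 0.183 + 0.117 + 0.193 + 0.064 + 0.242 + 0.138 + 0.197) / 8 = 1.3090 / 8 = 0.1636
UCL = X̄̄ + A₂·R̄ = 39.1221 + 1.023 × 0.1636 = 39.2895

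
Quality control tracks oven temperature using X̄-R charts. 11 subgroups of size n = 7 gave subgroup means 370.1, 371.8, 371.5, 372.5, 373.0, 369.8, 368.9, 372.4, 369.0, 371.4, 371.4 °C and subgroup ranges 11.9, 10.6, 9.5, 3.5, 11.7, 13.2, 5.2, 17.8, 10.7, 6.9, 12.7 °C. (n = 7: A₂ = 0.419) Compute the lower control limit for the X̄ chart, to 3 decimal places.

366.742

X̄̄ = (370.1 + 371.8 + 371.5 + 372.5 + 373.0 + 369.8 + 368.9 + 372.4 + 369.0 + 371.4 + 371.4) / 11 = 4081.8000 / 11 = 371.0727
R̄ = (11.9 + 10.6 + 9.5 + 3.5 + 11.7 + 13.2 + 5.2 + 17.8 + 10.7 + 6.9 + 12.7) / 11 = 113.7000 / 11 = 10.3364
LCL = X̄̄ − A₂·R̄ = 371.0727 − 0.419 × 10.3364 = 366.7418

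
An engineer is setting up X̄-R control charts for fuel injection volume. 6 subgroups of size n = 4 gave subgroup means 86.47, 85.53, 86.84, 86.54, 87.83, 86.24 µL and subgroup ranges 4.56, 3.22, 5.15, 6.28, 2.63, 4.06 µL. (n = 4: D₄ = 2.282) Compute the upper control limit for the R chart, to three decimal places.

R̄ = (4.56 + 3.22 + 5.15 + 6.28 + 2.63 + 4.06) / 6 = 25.9000 / 6 = 4.3167
UCL_R = D₄·R̄ = 2.282 × 4.3167 = 9.8506

9.851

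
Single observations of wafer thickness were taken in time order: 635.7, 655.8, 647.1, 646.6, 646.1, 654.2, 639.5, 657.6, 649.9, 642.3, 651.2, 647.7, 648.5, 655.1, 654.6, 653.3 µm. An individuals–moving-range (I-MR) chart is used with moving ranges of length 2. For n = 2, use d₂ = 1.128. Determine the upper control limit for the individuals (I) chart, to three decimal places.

X̄ = (635.7 + 655.8 + 647.1 + 646.6 + 646.1 + 654.2 + 639.5 + 657.6 + 649.9 + 642.3 + 651.2 + 647.7 + 648.5 + 655.1 + 654.6 + 653.3) / 16 = 649.0750
Moving ranges: 20.1, 8.7, 0.5, 0.5, 8.1, 14.7, 18.1, 7.7, 7.6, 8.9, 3.5, 0.8, 6.6, 0.5, 1.3; M̄R̄ = 107.6000 / 15 = 7.1733
UCL = X̄ + 3·M̄R̄/d₂ = 649.0750 + 3 × 7.1733 / 1.128 = 668.1530

668.153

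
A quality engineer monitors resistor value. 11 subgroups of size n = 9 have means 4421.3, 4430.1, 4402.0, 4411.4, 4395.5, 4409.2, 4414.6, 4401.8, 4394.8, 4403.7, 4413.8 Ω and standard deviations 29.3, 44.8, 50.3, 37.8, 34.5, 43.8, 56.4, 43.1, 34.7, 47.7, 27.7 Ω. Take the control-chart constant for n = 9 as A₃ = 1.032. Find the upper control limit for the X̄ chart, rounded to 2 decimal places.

4451.15

X̄̄ = (4421.3 + 4430.1 + 4402.0 + 4411.4 + 4395.5 + 4409.2 + 4414.6 + 4401.8 + 4394.8 + 4403.7 + 4413.8) / 11 = 4408.9273
s̄ = (29.3 + 44.8 + 50.3 + 37.8 + 34.5 + 43.8 + 56.4 + 43.1 + 34.7 + 47.7 + 27.7) / 11 = 40.9182
UCL = X̄̄ + A₃·s̄ = 4408.9273 + 1.032 × 40.9182 = 4451.1548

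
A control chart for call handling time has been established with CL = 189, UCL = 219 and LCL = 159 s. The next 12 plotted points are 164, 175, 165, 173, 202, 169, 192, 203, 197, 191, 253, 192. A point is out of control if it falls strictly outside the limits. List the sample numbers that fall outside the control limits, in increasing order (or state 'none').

Compare each point to [159, 219]: sample 11 = 253 > UCL.

11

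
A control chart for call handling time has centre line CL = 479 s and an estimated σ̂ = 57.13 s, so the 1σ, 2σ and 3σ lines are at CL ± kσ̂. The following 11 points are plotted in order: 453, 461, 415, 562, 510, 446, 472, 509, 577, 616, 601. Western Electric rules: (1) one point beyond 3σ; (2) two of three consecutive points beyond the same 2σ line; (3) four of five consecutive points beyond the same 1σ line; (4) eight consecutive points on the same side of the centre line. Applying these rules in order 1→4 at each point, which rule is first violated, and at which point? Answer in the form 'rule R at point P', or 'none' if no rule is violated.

Zone of each point (C = within 1σ̂, B = 1σ̂–2σ̂, A = 2σ̂–3σ̂, * = beyond 3σ̂; sign = side of CL): 1:-C, 2:-C, 3:-B, 4:+B, 5:+C, 6:-C, 7:-C, 8:+C, 9:+B, 10:+A, 11:+A
Rule 2 (two of three consecutive points beyond the same 2σ limit) is satisfied at point 11.

rule 2 at point 11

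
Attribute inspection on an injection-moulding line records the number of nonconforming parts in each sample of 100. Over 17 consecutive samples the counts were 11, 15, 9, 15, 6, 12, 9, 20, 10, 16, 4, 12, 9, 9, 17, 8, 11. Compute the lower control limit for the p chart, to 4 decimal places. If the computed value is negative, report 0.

0.0184

p̄ = Σdᵢ / (k·n) = 193 / (17 × 100) = 0.11353
LCL = p̄ − 3·√(p̄(1−p̄)/n) = 0.11353 − 3 × 0.03172 = 0.01836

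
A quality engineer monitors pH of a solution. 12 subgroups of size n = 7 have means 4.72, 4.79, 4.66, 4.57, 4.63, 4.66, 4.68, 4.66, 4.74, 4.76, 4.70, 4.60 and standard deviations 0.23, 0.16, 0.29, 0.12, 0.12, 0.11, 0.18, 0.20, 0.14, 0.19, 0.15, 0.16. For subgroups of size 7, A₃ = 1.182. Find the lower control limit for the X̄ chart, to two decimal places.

X̄̄ = (4.72 + 4.79 + 4.66 + 4.57 + 4.63 + 4.66 + 4.68 + 4.66 + 4.74 + 4.76 + 4.70 + 4.60) / 12 = 4.6808
s̄ = (0.23 + 0.16 + 0.29 + 0.12 + 0.12 + 0.11 + 0.18 + 0.20 + 0.14 + 0.19 + 0.15 + 0.16) / 12 = 0.1708
LCL = X̄̄ − A₃·s̄ = 4.6808 − 1.182 × 0.1708 = 4.4789

4.48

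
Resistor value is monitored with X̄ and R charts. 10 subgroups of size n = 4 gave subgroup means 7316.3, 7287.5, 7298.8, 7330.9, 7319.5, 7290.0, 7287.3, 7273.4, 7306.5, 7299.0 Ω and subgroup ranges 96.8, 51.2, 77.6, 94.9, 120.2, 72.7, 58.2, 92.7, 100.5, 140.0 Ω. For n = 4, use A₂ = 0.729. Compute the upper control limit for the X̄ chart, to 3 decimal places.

X̄̄ = (7316.3 + 7287.5 + 7298.8 + 7330.9 + 7319.5 + 7290.0 + 7287.3 + 7273.4 + 7306.5 + 7299.0) / 10 = 73009.2000 / 10 = 7300.9200
R̄ = (96.8 + 51.2 + 77.6 + 94.9 + 120.2 + 72.7 + 58.2 + 92.7 + 100.5 + 140.0) / 10 = 904.8000 / 10 = 90.4800
UCL = X̄̄ + A₂·R̄ = 7300.9200 + 0.729 × 90.4800 = 7366.8799

7366.880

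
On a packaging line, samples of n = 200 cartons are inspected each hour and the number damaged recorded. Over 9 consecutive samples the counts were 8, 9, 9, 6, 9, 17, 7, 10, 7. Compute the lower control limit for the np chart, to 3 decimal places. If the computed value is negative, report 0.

p̄ = Σdᵢ / (k·n) = 82 / (9 × 200) = 0.04556
LCL = np̄ − 3·√(np̄(1−p̄)) = 9.1111 − 3 × 2.9489 = 0.2644

0.264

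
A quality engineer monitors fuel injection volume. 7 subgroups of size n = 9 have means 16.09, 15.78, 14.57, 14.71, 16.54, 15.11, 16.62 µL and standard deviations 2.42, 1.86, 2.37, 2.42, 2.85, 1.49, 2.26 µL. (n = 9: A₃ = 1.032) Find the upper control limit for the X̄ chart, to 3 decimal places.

17.942

X̄̄ = (16.09 + 15.78 + 14.57 + 14.71 + 16.54 + 15.11 + 16.62) / 7 = 15.6314
s̄ = (2.42 + 1.86 + 2.37 + 2.42 + 2.85 + 1.49 + 2.26) / 7 = 2.2386
UCL = X̄̄ + A₃·s̄ = 15.6314 + 1.032 × 2.2386 = 17.9416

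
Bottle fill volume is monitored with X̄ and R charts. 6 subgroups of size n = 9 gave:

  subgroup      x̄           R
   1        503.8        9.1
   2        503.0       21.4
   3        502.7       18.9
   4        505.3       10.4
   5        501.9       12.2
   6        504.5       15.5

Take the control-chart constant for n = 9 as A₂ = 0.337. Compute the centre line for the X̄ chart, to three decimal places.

503.533

X̄̄ = (503.8 + 503.0 + 502.7 + 505.3 + 501.9 + 504.5) / 6 = 3021.2000 / 6 = 503.5333
CL = X̄̄ = 503.5333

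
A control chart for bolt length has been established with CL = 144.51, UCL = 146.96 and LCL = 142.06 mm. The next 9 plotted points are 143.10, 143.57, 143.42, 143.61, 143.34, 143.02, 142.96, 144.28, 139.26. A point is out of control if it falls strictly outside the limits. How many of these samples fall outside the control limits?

Compare each point to [142.06, 146.96]: sample 9 = 139.26 < LCL.

1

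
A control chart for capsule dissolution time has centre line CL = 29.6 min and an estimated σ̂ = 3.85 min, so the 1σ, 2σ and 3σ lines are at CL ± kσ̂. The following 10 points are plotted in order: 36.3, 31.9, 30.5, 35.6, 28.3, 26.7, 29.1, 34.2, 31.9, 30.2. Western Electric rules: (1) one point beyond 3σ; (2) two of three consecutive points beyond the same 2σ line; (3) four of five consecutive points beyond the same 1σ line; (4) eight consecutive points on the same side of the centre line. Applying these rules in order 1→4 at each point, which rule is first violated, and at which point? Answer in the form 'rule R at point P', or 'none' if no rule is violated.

none

Zone of each point (C = within 1σ̂, B = 1σ̂–2σ̂, A = 2σ̂–3σ̂, * = beyond 3σ̂; sign = side of CL): 1:+B, 2:+C, 3:+C, 4:+B, 5:-C, 6:-C, 7:-C, 8:+B, 9:+C, 10:+C
No rule fires across all 10 points.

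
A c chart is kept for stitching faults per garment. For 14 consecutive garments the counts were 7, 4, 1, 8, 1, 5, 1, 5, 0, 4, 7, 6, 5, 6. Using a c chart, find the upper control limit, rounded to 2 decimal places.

10.50

c̄ = (7 + 4 + 1 + 8 + 1 + 5 + 1 + 5 + 0 + 4 + 7 + 6 + 5 + 6) / 14 = 60 / 14 = 4.2857
UCL = c̄ + 3√c̄ = 4.2857 + 3 × √4.2857 = 4.2857 + 3 × 2.0702 = 10.4963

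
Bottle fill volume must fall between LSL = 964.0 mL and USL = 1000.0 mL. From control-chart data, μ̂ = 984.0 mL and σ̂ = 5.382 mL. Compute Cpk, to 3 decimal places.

0.991

Cpu = (USL − μ̂) / (3σ̂) = (1000.0 − 984.0) / (3 × 5.382) = 0.9910; Cpl = (μ̂ − LSL) / (3σ̂) = (984.0 − 964.0) / (3 × 5.382) = 1.2387; Cpk = min(Cpu, Cpl) = 0.9910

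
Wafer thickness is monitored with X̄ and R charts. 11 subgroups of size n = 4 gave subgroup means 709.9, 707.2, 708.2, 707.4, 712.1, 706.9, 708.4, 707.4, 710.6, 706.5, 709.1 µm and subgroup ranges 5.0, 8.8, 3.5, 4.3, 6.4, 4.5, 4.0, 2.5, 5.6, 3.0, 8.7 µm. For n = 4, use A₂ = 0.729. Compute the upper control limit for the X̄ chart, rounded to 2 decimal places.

712.25

X̄̄ = (709.9 + 707.2 + 708.2 + 707.4 + 712.1 + 706.9 + 708.4 + 707.4 + 710.6 + 706.5 + 709.1) / 11 = 7793.7000 / 11 = 708.5182
R̄ = (5.0 + 8.8 + 3.5 + 4.3 + 6.4 + 4.5 + 4.0 + 2.5 + 5.6 + 3.0 + 8.7) / 11 = 56.3000 / 11 = 5.1182
UCL = X̄̄ + A₂·R̄ = 708.5182 + 0.729 × 5.1182 = 712.2493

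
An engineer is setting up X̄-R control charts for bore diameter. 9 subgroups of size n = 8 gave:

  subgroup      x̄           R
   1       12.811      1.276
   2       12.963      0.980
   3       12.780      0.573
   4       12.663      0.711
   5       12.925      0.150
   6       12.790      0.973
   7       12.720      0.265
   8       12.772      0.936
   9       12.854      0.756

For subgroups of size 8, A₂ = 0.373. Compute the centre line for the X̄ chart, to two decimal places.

X̄̄ = (12.811 + 12.963 + 12.780 + 12.663 + 12.925 + 12.790 + 12.720 + 12.772 + 12.854) / 9 = 115.2780 / 9 = 12.8087
CL = X̄̄ = 12.8087

12.81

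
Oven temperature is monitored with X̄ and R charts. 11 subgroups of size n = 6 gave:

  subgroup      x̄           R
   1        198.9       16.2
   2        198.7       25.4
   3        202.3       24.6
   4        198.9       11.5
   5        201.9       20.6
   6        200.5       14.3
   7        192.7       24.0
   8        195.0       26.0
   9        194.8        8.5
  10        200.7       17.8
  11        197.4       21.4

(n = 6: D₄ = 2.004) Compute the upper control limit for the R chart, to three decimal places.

38.313

R̄ = (16.2 + 25.4 + 24.6 + 11.5 + 20.6 + 14.3 + 24.0 + 26.0 + 8.5 + 17.8 + 21.4) / 11 = 210.3000 / 11 = 19.1182
UCL_R = D₄·R̄ = 2.004 × 19.1182 = 38.3128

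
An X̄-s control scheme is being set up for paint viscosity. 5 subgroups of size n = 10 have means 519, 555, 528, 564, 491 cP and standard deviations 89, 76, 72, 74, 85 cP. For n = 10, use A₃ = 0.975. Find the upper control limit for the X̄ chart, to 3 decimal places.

X̄̄ = (519 + 555 + 528 + 564 + 491) / 5 = 531.4000
s̄ = (89 + 76 + 72 + 74 + 85) / 5 = 79.2000
UCL = X̄̄ + A₃·s̄ = 531.4000 + 0.975 × 79.2000 = 608.6200

608.620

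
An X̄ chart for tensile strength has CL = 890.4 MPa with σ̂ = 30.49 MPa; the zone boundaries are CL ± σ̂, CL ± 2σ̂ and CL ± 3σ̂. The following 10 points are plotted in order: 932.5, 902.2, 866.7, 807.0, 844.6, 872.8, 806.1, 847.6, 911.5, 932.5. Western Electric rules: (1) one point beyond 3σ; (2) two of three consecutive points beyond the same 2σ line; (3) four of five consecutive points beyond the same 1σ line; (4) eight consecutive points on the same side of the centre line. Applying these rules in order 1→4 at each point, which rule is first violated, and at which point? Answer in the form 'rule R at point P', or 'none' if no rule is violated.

Zone of each point (C = within 1σ̂, B = 1σ̂–2σ̂, A = 2σ̂–3σ̂, * = beyond 3σ̂; sign = side of CL): 1:+B, 2:+C, 3:-C, 4:-A, 5:-B, 6:-C, 7:-A, 8:-B, 9:+C, 10:+B
Rule 3 (four of five consecutive points beyond the same 1σ limit) is satisfied at point 8.

rule 3 at point 8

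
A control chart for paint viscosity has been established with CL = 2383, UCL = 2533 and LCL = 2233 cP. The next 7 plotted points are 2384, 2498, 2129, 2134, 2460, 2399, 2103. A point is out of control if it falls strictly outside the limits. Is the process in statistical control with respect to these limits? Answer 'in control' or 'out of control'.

Compare each point to [2233, 2533]: sample 3 = 2129 < LCL; sample 4 = 2134 < LCL; sample 7 = 2103 < LCL.

out of control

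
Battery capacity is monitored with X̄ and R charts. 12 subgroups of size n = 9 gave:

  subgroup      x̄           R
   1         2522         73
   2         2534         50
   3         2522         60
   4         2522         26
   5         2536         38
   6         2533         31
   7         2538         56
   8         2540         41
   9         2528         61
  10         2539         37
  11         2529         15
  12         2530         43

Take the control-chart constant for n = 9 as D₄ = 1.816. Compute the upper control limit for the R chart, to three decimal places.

80.358

R̄ = (73 + 50 + 60 + 26 + 38 + 31 + 56 + 41 + 61 + 37 + 15 + 43) / 12 = 531.0000 / 12 = 44.2500
UCL_R = D₄·R̄ = 1.816 × 44.2500 = 80.3580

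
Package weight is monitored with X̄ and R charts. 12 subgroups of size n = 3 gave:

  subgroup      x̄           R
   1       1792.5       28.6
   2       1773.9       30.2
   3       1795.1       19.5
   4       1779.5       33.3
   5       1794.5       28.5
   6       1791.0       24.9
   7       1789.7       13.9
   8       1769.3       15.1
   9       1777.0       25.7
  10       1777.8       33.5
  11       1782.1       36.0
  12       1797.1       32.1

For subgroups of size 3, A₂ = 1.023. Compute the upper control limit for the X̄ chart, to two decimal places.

X̄̄ = (1792.5 + 1773.9 + 1795.1 + 1779.5 + 1794.5 + 1791.0 + 1789.7 + 1769.3 + 1777.0 + 1777.8 + 1782.1 + 1797.1) / 12 = 21419.5000 / 12 = 1784.9583
R̄ = (28.6 + 30.2 + 19.5 + 33.3 + 28.5 + 24.9 + 13.9 + 15.1 + 25.7 + 33.5 + 36.0 + 32.1) / 12 = 321.3000 / 12 = 26.7750
UCL = X̄̄ + A₂·R̄ = 1784.9583 + 1.023 × 26.7750 = 1812.3492

1812.35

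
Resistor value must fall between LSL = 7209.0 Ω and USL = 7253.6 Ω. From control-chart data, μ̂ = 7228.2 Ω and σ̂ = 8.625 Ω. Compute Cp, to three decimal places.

0.862

Cp = (USL − LSL) / (6σ̂) = (7253.6 − 7209.0) / (6 × 8.625) = 44.6000 / 51.7500 = 0.8618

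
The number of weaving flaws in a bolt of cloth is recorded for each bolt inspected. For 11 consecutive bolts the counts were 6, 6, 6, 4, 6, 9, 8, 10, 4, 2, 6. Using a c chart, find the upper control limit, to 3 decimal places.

13.495

c̄ = (6 + 6 + 6 + 4 + 6 + 9 + 8 + 10 + 4 + 2 + 6) / 11 = 67 / 11 = 6.0909
UCL = c̄ + 3√c̄ = 6.0909 + 3 × √6.0909 = 6.0909 + 3 × 2.4680 = 13.4948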